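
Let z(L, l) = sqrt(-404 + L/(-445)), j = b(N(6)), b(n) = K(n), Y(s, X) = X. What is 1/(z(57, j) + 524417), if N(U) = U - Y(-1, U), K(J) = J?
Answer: 233365565/122380869680442 - I*sqrt(80027465)/122380869680442 ≈ 1.9069e-6 - 7.3098e-11*I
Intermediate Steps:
N(U) = 0 (N(U) = U - U = 0)
b(n) = n
j = 0
z(L, l) = sqrt(-404 - L/445) (z(L, l) = sqrt(-404 + L*(-1/445)) = sqrt(-404 - L/445))
1/(z(57, j) + 524417) = 1/(sqrt(-80002100 - 445*57)/445 + 524417) = 1/(sqrt(-80002100 - 25365)/445 + 524417) = 1/(sqrt(-80027465)/445 + 524417) = 1/((I*sqrt(80027465))/445 + 524417) = 1/(I*sqrt(80027465)/445 + 524417) = 1/(524417 + I*sqrt(80027465)/445)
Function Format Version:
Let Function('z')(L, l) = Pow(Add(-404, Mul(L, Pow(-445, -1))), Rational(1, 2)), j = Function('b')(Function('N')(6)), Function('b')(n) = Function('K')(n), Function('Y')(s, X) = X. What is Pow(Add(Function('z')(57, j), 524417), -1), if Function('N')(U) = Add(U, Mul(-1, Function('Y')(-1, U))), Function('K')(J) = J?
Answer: Add(Rational(233365565, 122380869680442), Mul(Rational(-1, 122380869680442), I, Pow(80027465, Rational(1, 2)))) ≈ Add(1.9069e-6, Mul(-7.3098e-11, I))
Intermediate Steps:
Function('N')(U) = 0 (Function('N')(U) = Add(U, Mul(-1, U)) = 0)
Function('b')(n) = n
j = 0
Function('z')(L, l) = Pow(Add(-404, Mul(Rational(-1, 445), L)), Rational(1, 2)) (Function('z')(L, l) = Pow(Add(-404, Mul(L, Rational(-1, 445))), Rational(1, 2)) = Pow(Add(-404, Mul(Rational(-1, 445), L)), Rational(1, 2)))
Pow(Add(Function('z')(57, j), 524417), -1) = Pow(Add(Mul(Rational(1, 445), Pow(Add(-80002100, Mul(-445, 57)), Rational(1, 2))), 524417), -1) = Pow(Add(Mul(Rational(1, 445), Pow(Add(-80002100, -25365), Rational(1, 2))), 524417), -1) = Pow(Add(Mul(Rational(1, 445), Pow(-80027465, Rational(1, 2))), 524417), -1) = Pow(Add(Mul(Rational(1, 445), Mul(I, Pow(80027465, Rational(1, 2)))), 524417), -1) = Pow(Add(Mul(Rational(1, 445), I, Pow(80027465, Rational(1, 2))), 524417), -1) = Pow(Add(524417, Mul(Rational(1, 445), I, Pow(80027465, Rational(1, 2)))), -1)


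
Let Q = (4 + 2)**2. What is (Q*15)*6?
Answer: 3240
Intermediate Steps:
Q = 36 (Q = 6**2 = 36)
(Q*15)*6 = (36*15)*6 = 540*6 = 3240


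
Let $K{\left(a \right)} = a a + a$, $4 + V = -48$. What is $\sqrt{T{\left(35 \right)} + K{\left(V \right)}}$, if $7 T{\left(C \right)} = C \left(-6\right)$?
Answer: $\sqrt{2622} \approx 51.205$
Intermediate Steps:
$V = -52$ ($V = -4 - 48 = -52$)
$K{\left(a \right)} = a + a^{2}$ ($K{\left(a \right)} = a^{2} + a = a + a^{2}$)
$T{\left(C \right)} = - \frac{6 C}{7}$ ($T{\left(C \right)} = \frac{C \left(-6\right)}{7} = \frac{\left(-6\right) C}{7} = - \frac{6 C}{7}$)
$\sqrt{T{\left(35 \right)} + K{\left(V \right)}} = \sqrt{\left(- \frac{6}{7}\right) 35 - 52 \left(1 - 52\right)} = \sqrt{-30 - -2652} = \sqrt{-30 + 2652} = \sqrt{2622}$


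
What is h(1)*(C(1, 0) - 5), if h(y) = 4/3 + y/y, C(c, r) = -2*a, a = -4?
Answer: 7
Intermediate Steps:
C(c, r) = 8 (C(c, r) = -2*(-4) = 8)
h(y) = 7/3 (h(y) = 4*(⅓) + 1 = 4/3 + 1 = 7/3)
h(1)*(C(1, 0) - 5) = 7*(8 - 5)/3 = (7/3)*3 = 7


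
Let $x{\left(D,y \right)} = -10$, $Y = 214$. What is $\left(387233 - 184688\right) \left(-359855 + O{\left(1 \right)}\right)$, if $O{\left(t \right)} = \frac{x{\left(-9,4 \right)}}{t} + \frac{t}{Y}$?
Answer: $- \frac{15598215072405}{214} \approx -7.2889 \cdot 10^{10}$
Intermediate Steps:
$O{\left(t \right)} = - \frac{10}{t} + \frac{t}{214}$
$\left(387233 - 184688\right) \left(-359855 + O{\left(1 \right)}\right) = \left(387233 - 184688\right) \left(-359855 + \left(- \frac{10}{1} + \frac{1}{214} \cdot 1\right)\right) = 202545 \left(-359855 + \left(\left(-10\right) 1 + \frac{1}{214}\right)\right) = 202545 \left(-359855 + \left(-10 + \frac{1}{214}\right)\right) = 202545 \left(-359855 - \frac{2139}{214}\right) = 202545 \left(- \frac{77011109}{214}\right) = - \frac{15598215072405}{214}$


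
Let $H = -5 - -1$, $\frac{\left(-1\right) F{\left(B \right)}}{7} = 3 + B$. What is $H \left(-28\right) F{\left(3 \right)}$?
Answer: $-4704$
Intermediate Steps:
$F{\left(B \right)} = -21 - 7 B$ ($F{\left(B \right)} = - 7 \left(3 + B\right) = -21 - 7 B$)
$H = -4$ ($H = -5 + 1 = -4$)
$H \left(-28\right) F{\left(3 \right)} = \left(-4\right) \left(-28\right) \left(-21 - 21\right) = 112 \left(-21 - 21\right) = 112 \left(-42\right) = -4704$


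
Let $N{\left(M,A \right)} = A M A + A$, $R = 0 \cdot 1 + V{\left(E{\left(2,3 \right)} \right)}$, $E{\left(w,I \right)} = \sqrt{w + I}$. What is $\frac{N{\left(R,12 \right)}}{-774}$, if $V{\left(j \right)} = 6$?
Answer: $- \frac{146}{129} \approx -1.1318$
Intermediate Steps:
$E{\left(w,I \right)} = \sqrt{I + w}$
$R = 6$ ($R = 0 \cdot 1 + 6 = 0 + 6 = 6$)
$N{\left(M,A \right)} = A + M A^{2}$ ($N{\left(M,A \right)} = M A^{2} + A = A + M A^{2}$)
$\frac{N{\left(R,12 \right)}}{-774} = \frac{12 \left(1 + 12 \cdot 6\right)}{-774} = 12 \left(1 + 72\right) \left(- \frac{1}{774}\right) = 12 \cdot 73 \left(- \frac{1}{774}\right) = 876 \left(- \frac{1}{774}\right) = - \frac{146}{129}$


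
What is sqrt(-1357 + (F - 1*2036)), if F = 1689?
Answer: 2*I*sqrt(426) ≈ 41.28*I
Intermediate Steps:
sqrt(-1357 + (F - 1*2036)) = sqrt(-1357 + (1689 - 1*2036)) = sqrt(-1357 + (1689 - 2036)) = sqrt(-1357 - 347) = sqrt(-1704) = 2*I*sqrt(426)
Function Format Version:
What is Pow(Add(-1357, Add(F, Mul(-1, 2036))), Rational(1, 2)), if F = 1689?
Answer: Mul(2, I, Pow(426, Rational(1, 2))) ≈ Mul(41.280, I)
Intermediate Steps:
Pow(Add(-1357, Add(F, Mul(-1, 2036))), Rational(1, 2)) = Pow(Add(-1357, Add(1689, Mul(-1, 2036))), Rational(1, 2)) = Pow(Add(-1357, Add(1689, -2036)), Rational(1, 2)) = Pow(Add(-1357, -347), Rational(1, 2)) = Pow(-1704, Rational(1, 2)) = Mul(2, I, Pow(426, Rational(1, 2)))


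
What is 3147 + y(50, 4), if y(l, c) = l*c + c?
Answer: 3351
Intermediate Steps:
y(l, c) = c + c*l (y(l, c) = c*l + c = c + c*l)
3147 + y(50, 4) = 3147 + 4*(1 + 50) = 3147 + 4*51 = 3147 + 204 = 3351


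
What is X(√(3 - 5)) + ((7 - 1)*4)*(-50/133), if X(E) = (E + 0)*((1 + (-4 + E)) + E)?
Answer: -1732/133 - 3*I*√2 ≈ -13.023 - 4.2426*I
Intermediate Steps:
X(E) = E*(-3 + 2*E) (X(E) = E*((-3 + E) + E) = E*(-3 + 2*E))
X(√(3 - 5)) + ((7 - 1)*4)*(-50/133) = √(3 - 5)*(-3 + 2*√(3 - 5)) + ((7 - 1)*4)*(-50/133) = √(-2)*(-3 + 2*√(-2)) + (6*4)*(-50*1/133) = (I*√2)*(-3 + 2*(I*√2)) + 24*(-50/133) = (I*√2)*(-3 + 2*I*√2) - 1200/133 = I*√2*(-3 + 2*I*√2) - 1200/133 = -1200/133 + I*√2*(-3 + 2*I*√2)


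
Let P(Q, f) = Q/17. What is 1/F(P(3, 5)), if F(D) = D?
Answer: 17/3 ≈ 5.6667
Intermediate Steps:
P(Q, f) = Q/17 (P(Q, f) = Q*(1/17) = Q/17)
1/F(P(3, 5)) = 1/((1/17)*3) = 1/(3/17) = 17/3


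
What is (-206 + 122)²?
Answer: 7056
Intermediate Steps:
(-206 + 122)² = (-84)² = 7056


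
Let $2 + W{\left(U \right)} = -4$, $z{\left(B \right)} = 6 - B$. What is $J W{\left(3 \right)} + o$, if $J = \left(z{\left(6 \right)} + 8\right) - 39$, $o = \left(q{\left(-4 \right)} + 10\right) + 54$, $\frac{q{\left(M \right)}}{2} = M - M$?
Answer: $250$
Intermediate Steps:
$W{\left(U \right)} = -6$ ($W{\left(U \right)} = -2 - 4 = -6$)
$q{\left(M \right)} = 0$ ($q{\left(M \right)} = 2 \left(M - M\right) = 2 \cdot 0 = 0$)
$o = 64$ ($o = \left(0 + 10\right) + 54 = 10 + 54 = 64$)
$J = -31$ ($J = \left(\left(6 - 6\right) + 8\right) - 39 = \left(0 + 8\right) - 39 = 8 - 39 = -31$)
$J W{\left(3 \right)} + o = \left(-31\right) \left(-6\right) + 64 = 186 + 64 = 250$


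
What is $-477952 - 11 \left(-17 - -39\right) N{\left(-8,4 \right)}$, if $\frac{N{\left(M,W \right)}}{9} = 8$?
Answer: $-495376$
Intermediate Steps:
$N{\left(M,W \right)} = 72$ ($N{\left(M,W \right)} = 9 \cdot 8 = 72$)
$-477952 - 11 \left(-17 - -39\right) N{\left(-8,4 \right)} = -477952 - 11 \left(-17 - -39\right) 72 = -477952 - 11 \left(-17 + 39\right) 72 = -477952 - 11 \cdot 22 \cdot 72 = -477952 - 242 \cdot 72 = -477952 - 17424 = -495376$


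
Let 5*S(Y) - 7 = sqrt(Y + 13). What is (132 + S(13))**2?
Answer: (667 + sqrt(26))**2/25 ≈ 18069.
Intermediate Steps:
S(Y) = 7/5 + sqrt(13 + Y)/5 (S(Y) = 7/5 + sqrt(Y + 13)/5 = 7/5 + sqrt(13 + Y)/5)
(132 + S(13))**2 = (132 + (7/5 + sqrt(13 + 13)/5))**2 = (132 + (7/5 + sqrt(26)/5))**2 = (667/5 + sqrt(26)/5)**2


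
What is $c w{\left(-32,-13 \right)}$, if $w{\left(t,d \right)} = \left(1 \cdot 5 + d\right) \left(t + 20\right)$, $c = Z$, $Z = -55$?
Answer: $-5280$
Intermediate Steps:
$c = -55$
$w{\left(t,d \right)} = \left(5 + d\right) \left(20 + t\right)$
$c w{\left(-32,-13 \right)} = - 55 \left(100 + 5 \left(-32\right) + 20 \left(-13\right) - -416\right) = - 55 \left(100 - 160 - 260 + 416\right) = \left(-55\right) 96 = -5280$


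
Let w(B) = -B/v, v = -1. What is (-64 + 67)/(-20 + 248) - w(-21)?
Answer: 1597/76 ≈ 21.013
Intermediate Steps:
w(B) = B (w(B) = -B/(-1) = -B*(-1) = -(-1)*B = B)
(-64 + 67)/(-20 + 248) - w(-21) = (-64 + 67)/(-20 + 248) - 1*(-21) = 3/228 + 21 = 3*(1/228) + 21 = 1/76 + 21 = 1597/76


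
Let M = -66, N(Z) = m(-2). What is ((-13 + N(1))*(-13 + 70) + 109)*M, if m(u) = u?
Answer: 49236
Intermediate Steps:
N(Z) = -2
((-13 + N(1))*(-13 + 70) + 109)*M = ((-13 - 2)*(-13 + 70) + 109)*(-66) = (-15*57 + 109)*(-66) = (-855 + 109)*(-66) = -746*(-66) = 49236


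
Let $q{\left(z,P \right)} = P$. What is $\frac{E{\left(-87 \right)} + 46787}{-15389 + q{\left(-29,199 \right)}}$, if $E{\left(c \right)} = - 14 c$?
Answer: $- \frac{9601}{3038} \approx -3.1603$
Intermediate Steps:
$\frac{E{\left(-87 \right)} + 46787}{-15389 + q{\left(-29,199 \right)}} = \frac{\left(-14\right) \left(-87\right) + 46787}{-15389 + 199} = \frac{1218 + 46787}{-15190} = 48005 \left(- \frac{1}{15190}\right) = - \frac{9601}{3038}$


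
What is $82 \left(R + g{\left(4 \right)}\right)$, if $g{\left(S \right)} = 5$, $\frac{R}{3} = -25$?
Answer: $-5740$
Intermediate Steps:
$R = -75$ ($R = 3 \left(-25\right) = -75$)
$82 \left(R + g{\left(4 \right)}\right) = 82 \left(-75 + 5\right) = 82 \left(-70\right) = -5740$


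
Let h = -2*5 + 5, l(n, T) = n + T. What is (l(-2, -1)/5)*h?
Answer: 3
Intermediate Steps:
l(n, T) = T + n
h = -5 (h = -10 + 5 = -5)
(l(-2, -1)/5)*h = ((-1 - 2)/5)*(-5) = ((1/5)*(-3))*(-5) = -3/5*(-5) = 3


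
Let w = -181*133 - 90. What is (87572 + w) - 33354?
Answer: 30055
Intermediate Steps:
w = -24163 (w = -24073 - 90 = -24163)
(87572 + w) - 33354 = (87572 - 24163) - 33354 = 63409 - 33354 = 30055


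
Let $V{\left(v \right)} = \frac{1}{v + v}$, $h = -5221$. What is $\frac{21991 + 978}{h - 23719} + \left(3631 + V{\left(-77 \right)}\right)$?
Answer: $\frac{8089464697}{2228380} \approx 3630.2$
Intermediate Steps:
$V{\left(v \right)} = \frac{1}{2 v}$
$\frac{21991 + 978}{h - 23719} + \left(3631 + V{\left(-77 \right)}\right) = \frac{21991 + 978}{-5221 - 23719} + \left(3631 + \frac{1}{2 \left(-77\right)}\right) = \frac{22969}{-28940} + \left(3631 + \frac{1}{2} \left(- \frac{1}{77}\right)\right) = 22969 \left(- \frac{1}{28940}\right) + \left(3631 - \frac{1}{154}\right) = - \frac{22969}{28940} + \frac{559173}{154} = \frac{8089464697}{2228380}$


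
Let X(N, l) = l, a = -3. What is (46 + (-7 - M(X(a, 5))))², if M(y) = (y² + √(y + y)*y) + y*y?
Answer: 371 + 110*√10 ≈ 718.85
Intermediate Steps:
M(y) = 2*y² + √2*y^(3/2) (M(y) = (y² + √(2*y)*y) + y² = (y² + (√2*√y)*y) + y² = (y² + √2*y^(3/2)) + y² = 2*y² + √2*y^(3/2))
(46 + (-7 - M(X(a, 5))))² = (46 + (-7 - (2*5² + √2*5^(3/2))))² = (46 + (-7 - (2*25 + √2*(5*√5))))² = (46 + (-7 - (50 + 5*√10)))² = (46 + (-7 + (-50 - 5*√10)))² = (46 + (-57 - 5*√10))² = (-11 - 5*√10)²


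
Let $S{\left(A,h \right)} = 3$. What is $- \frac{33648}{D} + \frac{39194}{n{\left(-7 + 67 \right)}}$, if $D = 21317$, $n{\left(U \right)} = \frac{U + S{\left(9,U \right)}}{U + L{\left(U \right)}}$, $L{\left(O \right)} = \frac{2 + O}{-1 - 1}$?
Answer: $\frac{24227336618}{1342971} \approx 18040.0$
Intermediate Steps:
$L{\left(O \right)} = -1 - \frac{O}{2}$ ($L{\left(O \right)} = \frac{2 + O}{-2} = \left(2 + O\right) \left(- \frac{1}{2}\right) = -1 - \frac{O}{2}$)
$n{\left(U \right)} = \frac{3 + U}{-1 + \frac{U}{2}}$ ($n{\left(U \right)} = \frac{U + 3}{U - \left(1 + \frac{U}{2}\right)} = \frac{3 + U}{-1 + \frac{U}{2}}$)
$- \frac{33648}{D} + \frac{39194}{n{\left(-7 + 67 \right)}} = - \frac{33648}{21317} + \frac{39194}{2 \frac{1}{-2 + \left(-7 + 67\right)} \left(3 + \left(-7 + 67\right)\right)} = \left(-33648\right) \frac{1}{21317} + \frac{39194}{2 \frac{1}{-2 + 60} \left(3 + 60\right)} = - \frac{33648}{21317} + \frac{39194}{2 \cdot \frac{1}{58} \cdot 63} = - \frac{33648}{21317} + \frac{39194}{\frac{63}{29}} = - \frac{33648}{21317} + 39194 \cdot \frac{29}{63} = - \frac{33648}{21317} + \frac{1136626}{63} = \frac{24227336618}{1342971}$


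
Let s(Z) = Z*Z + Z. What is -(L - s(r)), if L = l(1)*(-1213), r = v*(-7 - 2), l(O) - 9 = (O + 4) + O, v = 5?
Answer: 20175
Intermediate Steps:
l(O) = 13 + 2*O (l(O) = 9 + ((O + 4) + O) = 9 + ((4 + O) + O) = 9 + (4 + 2*O) = 13 + 2*O)
r = -45 (r = 5*(-7 - 2) = 5*(-9) = -45)
s(Z) = Z + Z**2 (s(Z) = Z**2 + Z = Z + Z**2)
L = -18195 (L = (13 + 2*1)*(-1213) = (13 + 2)*(-1213) = 15*(-1213) = -18195)
-(L - s(r)) = -(-18195 - (-45)*(1 - 45)) = -(-18195 - (-45)*(-44)) = -(-18195 - 1*1980) = -(-18195 - 1980) = -1*(-20175) = 20175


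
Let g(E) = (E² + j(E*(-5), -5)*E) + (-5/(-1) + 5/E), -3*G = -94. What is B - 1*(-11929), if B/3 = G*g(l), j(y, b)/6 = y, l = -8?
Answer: -648495/4 ≈ -1.6212e+5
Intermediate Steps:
G = 94/3 (G = -⅓*(-94) = 94/3 ≈ 31.333)
j(y, b) = 6*y
g(E) = 5 - 29*E² + 5/E (g(E) = (E² + (6*(E*(-5)))*E) + (-5/(-1) + 5/E) = (E² + (6*(-5*E))*E) + (-5*(-1) + 5/E) = (E² + (-30*E)*E) + (5 + 5/E) = (E² - 30*E²) + (5 + 5/E) = -29*E² + (5 + 5/E) = 5 - 29*E² + 5/E)
B = -696211/4 (B = 3*(94*(5 - 29*(-8)² + 5/(-8))/3) = 3*(94*(5 - 29*64 + 5*(-⅛))/3) = 3*(94*(5 - 1856 - 5/8)/3) = 3*((94/3)*(-14813/8)) = 3*(-696211/12) = -696211/4 ≈ -1.7405e+5)
B - 1*(-11929) = -696211/4 - 1*(-11929) = -696211/4 + 11929 = -648495/4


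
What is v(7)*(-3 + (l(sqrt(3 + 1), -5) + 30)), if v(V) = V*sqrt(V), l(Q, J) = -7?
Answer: 140*sqrt(7) ≈ 370.41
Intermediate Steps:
v(V) = V**(3/2)
v(7)*(-3 + (l(sqrt(3 + 1), -5) + 30)) = 7**(3/2)*(-3 + (-7 + 30)) = (7*sqrt(7))*(-3 + 23) = (7*sqrt(7))*20 = 140*sqrt(7)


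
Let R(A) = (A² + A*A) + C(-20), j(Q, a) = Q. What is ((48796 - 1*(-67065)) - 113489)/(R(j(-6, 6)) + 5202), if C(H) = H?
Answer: 1186/2627 ≈ 0.45147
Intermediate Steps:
R(A) = -20 + 2*A² (R(A) = (A² + A*A) - 20 = (A² + A²) - 20 = 2*A² - 20 = -20 + 2*A²)
((48796 - 1*(-67065)) - 113489)/(R(j(-6, 6)) + 5202) = ((48796 - 1*(-67065)) - 113489)/((-20 + 2*(-6)²) + 5202) = ((48796 + 67065) - 113489)/((-20 + 2*36) + 5202) = (115861 - 113489)/((-20 + 72) + 5202) = 2372/(52 + 5202) = 2372/5254 = 2372*(1/5254) = 1186/2627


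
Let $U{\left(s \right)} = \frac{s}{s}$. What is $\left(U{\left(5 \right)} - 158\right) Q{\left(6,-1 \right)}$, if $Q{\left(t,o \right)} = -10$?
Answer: $1570$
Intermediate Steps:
$U{\left(s \right)} = 1$
$\left(U{\left(5 \right)} - 158\right) Q{\left(6,-1 \right)} = \left(1 - 158\right) \left(-10\right) = \left(-157\right) \left(-10\right) = 1570$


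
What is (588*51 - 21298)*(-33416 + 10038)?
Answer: -203154820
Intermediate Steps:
(588*51 - 21298)*(-33416 + 10038) = (29988 - 21298)*(-23378) = 8690*(-23378) = -203154820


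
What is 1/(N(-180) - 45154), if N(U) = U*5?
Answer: -1/46054 ≈ -2.1714e-5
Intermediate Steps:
N(U) = 5*U
1/(N(-180) - 45154) = 1/(5*(-180) - 45154) = 1/(-900 - 45154) = 1/(-46054) = -1/46054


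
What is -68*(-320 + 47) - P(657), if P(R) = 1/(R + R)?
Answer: 24393095/1314 ≈ 18564.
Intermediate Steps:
P(R) = 1/(2*R)
-68*(-320 + 47) - P(657) = -68*(-320 + 47) - 1/(2*657) = -68*(-273) - 1/(2*657) = 18564 - 1*1/1314 = 18564 - 1/1314 = 24393095/1314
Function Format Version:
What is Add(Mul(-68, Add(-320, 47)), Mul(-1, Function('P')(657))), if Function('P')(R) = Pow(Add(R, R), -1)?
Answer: Rational(24393095, 1314) ≈ 18564.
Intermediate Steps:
Function('P')(R) = Mul(Rational(1, 2), Pow(R, -1)) (Function('P')(R) = Pow(Mul(2, R), -1) = Mul(Rational(1, 2), Pow(R, -1)))
Add(Mul(-68, Add(-320, 47)), Mul(-1, Function('P')(657))) = Add(Mul(-68, Add(-320, 47)), Mul(-1, Mul(Rational(1, 2), Pow(657, -1)))) = Add(Mul(-68, -273), Mul(-1, Mul(Rational(1, 2), Rational(1, 657)))) = Add(18564, Mul(-1, Rational(1, 1314))) = Add(18564, Rational(-1, 1314)) = Rational(24393095, 1314)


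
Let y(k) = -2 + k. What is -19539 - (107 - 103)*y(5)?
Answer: -19551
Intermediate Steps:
-19539 - (107 - 103)*y(5) = -19539 - (107 - 103)*(-2 + 5) = -19539 - 4*3 = -19539 - 1*12 = -19539 - 12 = -19551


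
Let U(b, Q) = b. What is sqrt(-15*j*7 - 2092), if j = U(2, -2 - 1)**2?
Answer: 4*I*sqrt(157) ≈ 50.12*I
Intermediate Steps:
j = 4 (j = 2**2 = 4)
sqrt(-15*j*7 - 2092) = sqrt(-15*4*7 - 2092) = sqrt(-60*7 - 2092) = sqrt(-420 - 2092) = sqrt(-2512) = 4*I*sqrt(157)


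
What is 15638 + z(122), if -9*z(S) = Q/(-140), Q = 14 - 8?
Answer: 3283981/210 ≈ 15638.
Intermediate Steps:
Q = 6
z(S) = 1/210 (z(S) = -2/(3*(-140)) = -2*(-1)/(3*140) = -⅑*(-3/70) = 1/210)
15638 + z(122) = 15638 + 1/210 = 3283981/210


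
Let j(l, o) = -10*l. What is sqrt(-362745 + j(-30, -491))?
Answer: I*sqrt(362445) ≈ 602.03*I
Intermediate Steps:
sqrt(-362745 + j(-30, -491)) = sqrt(-362745 - 10*(-30)) = sqrt(-362745 + 300) = sqrt(-362445) = I*sqrt(362445)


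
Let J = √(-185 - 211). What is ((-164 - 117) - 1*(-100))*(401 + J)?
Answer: -72581 - 1086*I*√11 ≈ -72581.0 - 3601.9*I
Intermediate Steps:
J = 6*I*√11 (J = √(-396) = 6*I*√11 ≈ 19.9*I)
((-164 - 117) - 1*(-100))*(401 + J) = ((-164 - 117) - 1*(-100))*(401 + 6*I*√11) = (-281 + 100)*(401 + 6*I*√11) = -181*(401 + 6*I*√11) = -72581 - 1086*I*√11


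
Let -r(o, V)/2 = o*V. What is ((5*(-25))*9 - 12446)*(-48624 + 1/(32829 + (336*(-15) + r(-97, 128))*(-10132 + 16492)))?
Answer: 83084991782934925/125909949 ≈ 6.5988e+8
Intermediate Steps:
r(o, V) = -2*V*o (r(o, V) = -2*o*V = -2*V*o)
((5*(-25))*9 - 12446)*(-48624 + 1/(32829 + (336*(-15) + r(-97, 128))*(-10132 + 16492))) = ((5*(-25))*9 - 12446)*(-48624 + 1/(32829 + (336*(-15) - 2*128*(-97))*(-10132 + 16492))) = (-125*9 - 12446)*(-48624 + 1/(32829 + (-5040 + 24832)*6360)) = (-1125 - 12446)*(-48624 + 1/(32829 + 19792*6360)) = -13571*(-48624 + 1/(32829 + 125877120)) = -13571*(-48624 + 1/125909949) = -13571*(-6122245360175/125909949) = 83084991782934925/125909949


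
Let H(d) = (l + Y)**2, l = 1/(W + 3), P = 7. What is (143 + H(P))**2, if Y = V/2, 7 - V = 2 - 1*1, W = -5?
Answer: 356409/16 ≈ 22276.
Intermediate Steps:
V = 6 (V = 7 - (2 - 1*1) = 7 - (2 - 1) = 7 - 1*1 = 7 - 1 = 6)
Y = 3 (Y = 6/2 = 6*(1/2) = 3)
l = -1/2 (l = 1/(-5 + 3) = 1/(-2) = -1/2 ≈ -0.50000)
H(d) = 25/4 (H(d) = (-1/2 + 3)**2 = (5/2)**2 = 25/4)
(143 + H(P))**2 = (143 + 25/4)**2 = (597/4)**2 = 356409/16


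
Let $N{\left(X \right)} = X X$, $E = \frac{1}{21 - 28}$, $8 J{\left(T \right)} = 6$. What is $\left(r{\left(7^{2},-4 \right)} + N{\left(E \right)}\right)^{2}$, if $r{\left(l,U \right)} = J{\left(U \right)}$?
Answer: $\frac{22801}{38416} \approx 0.59353$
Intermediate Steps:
$J{\left(T \right)} = \frac{3}{4}$ ($J{\left(T \right)} = \frac{1}{8} \cdot 6 = \frac{3}{4}$)
$r{\left(l,U \right)} = \frac{3}{4}$
$E = - \frac{1}{7}$ ($E = \frac{1}{-7} = - \frac{1}{7} \approx -0.14286$)
$N{\left(X \right)} = X^{2}$
$\left(r{\left(7^{2},-4 \right)} + N{\left(E \right)}\right)^{2} = \left(\frac{3}{4} + \left(- \frac{1}{7}\right)^{2}\right)^{2} = \left(\frac{3}{4} + \frac{1}{49}\right)^{2} = \left(\frac{151}{196}\right)^{2} = \frac{22801}{38416}$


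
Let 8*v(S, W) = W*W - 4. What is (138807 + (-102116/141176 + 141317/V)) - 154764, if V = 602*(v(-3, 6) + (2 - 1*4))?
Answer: -48079962125/3035284 ≈ -15840.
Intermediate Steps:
v(S, W) = -½ + W²/8 (v(S, W) = (W*W - 4)/8 = (W² - 4)/8 = (-4 + W²)/8 = -½ + W²/8)
V = 1204 (V = 602*((-½ + (⅛)*6²) + (2 - 1*4)) = 602*((-½ + (⅛)*36) + (2 - 4)) = 602*((-½ + 9/2) - 2) = 602*(4 - 2) = 602*2 = 1204)
(138807 + (-102116/141176 + 141317/V)) - 154764 = (138807 + (-102116/141176 + 141317/1204)) - 154764 = (138807 + (-102116*1/141176 + 141317*(1/1204))) - 154764 = (138807 + (-3647/5042 + 141317/1204)) - 154764 = (138807 + 354064663/3035284) - 154764 = 421672730851/3035284 - 154764 = -48079962125/3035284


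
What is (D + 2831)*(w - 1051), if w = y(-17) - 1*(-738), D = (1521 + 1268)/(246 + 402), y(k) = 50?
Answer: -483203851/648 ≈ -7.4569e+5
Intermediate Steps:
D = 2789/648 ≈ 4.3040
w = 788 (w = 50 - 1*(-738) = 50 + 738 = 788)
(D + 2831)*(w - 1051) = (2789/648 + 2831)*(788 - 1051) = (1837277/648)*(-263) = -483203851/648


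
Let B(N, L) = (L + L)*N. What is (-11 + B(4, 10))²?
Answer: 4761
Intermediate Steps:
B(N, L) = 2*L*N (B(N, L) = (2*L)*N = 2*L*N)
(-11 + B(4, 10))² = (-11 + 2*10*4)² = (-11 + 80)² = 69² = 4761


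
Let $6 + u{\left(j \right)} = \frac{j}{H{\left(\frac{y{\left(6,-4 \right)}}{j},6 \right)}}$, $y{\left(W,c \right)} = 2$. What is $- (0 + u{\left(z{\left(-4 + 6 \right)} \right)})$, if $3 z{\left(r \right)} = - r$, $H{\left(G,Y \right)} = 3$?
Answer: $\frac{56}{9} \approx 6.2222$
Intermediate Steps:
$z{\left(r \right)} = - \frac{r}{3}$ ($z{\left(r \right)} = \frac{\left(-1\right) r}{3} = - \frac{r}{3}$)
$u{\left(j \right)} = -6 + \frac{j}{3}$
$- (0 + u{\left(z{\left(-4 + 6 \right)} \right)}) = - (0 - \left(6 - \frac{\left(- \frac{1}{3}\right) \left(-4 + 6\right)}{3}\right)) = - (0 - \left(6 - \frac{\left(- \frac{1}{3}\right) 2}{3}\right)) = - (0 + \left(-6 + \frac{1}{3} \left(- \frac{2}{3}\right)\right)) = - (0 - \frac{56}{9}) = \left(-1\right) \left(- \frac{56}{9}\right) = \frac{56}{9}$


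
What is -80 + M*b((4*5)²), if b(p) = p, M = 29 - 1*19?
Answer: 3920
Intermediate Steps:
M = 10 (M = 29 - 19 = 10)
-80 + M*b((4*5)²) = -80 + 10*(4*5)² = -80 + 10*20² = -80 + 10*400 = -80 + 4000 = 3920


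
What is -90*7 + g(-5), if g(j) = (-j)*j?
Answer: -655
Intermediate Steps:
g(j) = -j²
-90*7 + g(-5) = -90*7 - 1*(-5)² = -630 - 1*25 = -630 - 25 = -655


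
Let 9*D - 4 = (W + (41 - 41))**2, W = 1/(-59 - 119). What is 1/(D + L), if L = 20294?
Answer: 285156/5787082601 ≈ 4.9275e-5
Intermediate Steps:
W = -1/178 (W = 1/(-178) = -1/178 ≈ -0.0056180)
D = 126737/285156 (D = 4/9 + (-1/178 + (41 - 41))**2/9 = 4/9 + (-1/178 + 0)**2/9 = 4/9 + (-1/178)**2/9 = 4/9 + (1/9)*(1/31684) = 4/9 + 1/285156 = 126737/285156 ≈ 0.44445)
1/(D + L) = 1/(126737/285156 + 20294) = 1/(5787082601/285156) = 285156/5787082601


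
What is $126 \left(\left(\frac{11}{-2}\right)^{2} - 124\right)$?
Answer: $- \frac{23625}{2} \approx -11813.0$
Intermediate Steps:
$126 \left(\left(\frac{11}{-2}\right)^{2} - 124\right) = 126 \left(\left(11 \left(- \frac{1}{2}\right)\right)^{2} - 124\right) = 126 \left(\left(- \frac{11}{2}\right)^{2} - 124\right) = 126 \left(\frac{121}{4} - 124\right) = 126 \left(- \frac{375}{4}\right) = - \frac{23625}{2}$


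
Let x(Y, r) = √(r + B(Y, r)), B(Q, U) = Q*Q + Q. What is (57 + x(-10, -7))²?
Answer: (57 + √83)² ≈ 4370.6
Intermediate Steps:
B(Q, U) = Q + Q² (B(Q, U) = Q² + Q = Q + Q²)
x(Y, r) = √(r + Y*(1 + Y))
(57 + x(-10, -7))² = (57 + √(-7 - 10*(1 - 10)))² = (57 + √(-7 - 10*(-9)))² = (57 + √(-7 + 90))² = (57 + √83)²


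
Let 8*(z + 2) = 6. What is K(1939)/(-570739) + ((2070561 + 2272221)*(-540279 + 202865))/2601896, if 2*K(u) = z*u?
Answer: -76028424457963187/135000320104 ≈ -5.6317e+5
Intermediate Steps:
z = -5/4 (z = -2 + (1/8)*6 = -2 + 3/4 = -5/4 ≈ -1.2500)
K(u) = -5*u/8 (K(u) = (-5*u/4)/2 = -5*u/8)
K(1939)/(-570739) + ((2070561 + 2272221)*(-540279 + 202865))/2601896 = -5/8*1939/(-570739) + ((2070561 + 2272221)*(-540279 + 202865))/2601896 = -9695/8*(-1/570739) + (4342782*(-337414))*(1/2601896) = 9695/4565912 - 1465315445748*1/2601896 = 9695/4565912 - 33302623767/59134 = -76028424457963187/135000320104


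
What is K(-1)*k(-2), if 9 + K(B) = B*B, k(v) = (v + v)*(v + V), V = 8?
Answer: 192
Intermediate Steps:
k(v) = 2*v*(8 + v) (k(v) = (v + v)*(v + 8) = (2*v)*(8 + v) = 2*v*(8 + v))
K(B) = -9 + B**2 (K(B) = -9 + B*B = -9 + B**2)
K(-1)*k(-2) = (-9 + (-1)**2)*(2*(-2)*(8 - 2)) = (-9 + 1)*(2*(-2)*6) = -8*(-24) = 192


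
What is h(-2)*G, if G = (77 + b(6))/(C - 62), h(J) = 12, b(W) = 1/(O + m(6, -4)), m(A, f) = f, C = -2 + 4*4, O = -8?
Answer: -923/48 ≈ -19.229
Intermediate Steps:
C = 14 (C = -2 + 16 = 14)
b(W) = -1/12 (b(W) = 1/(-8 - 4) = 1/(-12) = -1/12)
G = -923/576 (G = (77 - 1/12)/(14 - 62) = (923/12)/(-48) = (923/12)*(-1/48) = -923/576 ≈ -1.6024)
h(-2)*G = 12*(-923/576) = -923/48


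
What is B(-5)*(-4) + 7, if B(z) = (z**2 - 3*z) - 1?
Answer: -149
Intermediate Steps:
B(z) = -1 + z**2 - 3*z
B(-5)*(-4) + 7 = (-1 + (-5)**2 - 3*(-5))*(-4) + 7 = (-1 + 25 + 15)*(-4) + 7 = 39*(-4) + 7 = -156 + 7 = -149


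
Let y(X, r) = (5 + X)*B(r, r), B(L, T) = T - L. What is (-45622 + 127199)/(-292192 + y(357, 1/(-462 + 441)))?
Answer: -81577/292192 ≈ -0.27919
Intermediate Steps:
y(X, r) = 0 (y(X, r) = (5 + X)*(r - r) = (5 + X)*0 = 0)
(-45622 + 127199)/(-292192 + y(357, 1/(-462 + 441))) = (-45622 + 127199)/(-292192 + 0) = 81577/(-292192) = 81577*(-1/292192) = -81577/292192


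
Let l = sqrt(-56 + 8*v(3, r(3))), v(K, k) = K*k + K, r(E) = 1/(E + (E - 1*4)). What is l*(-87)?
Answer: -174*I*sqrt(5) ≈ -389.08*I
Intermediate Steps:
r(E) = 1/(-4 + 2*E) (r(E) = 1/(E + (E - 4)) = 1/(E + (-4 + E)) = 1/(-4 + 2*E))
v(K, k) = K + K*k
l = 2*I*sqrt(5) (l = sqrt(-56 + 8*(3*(1 + 1/(2*(-2 + 3))))) = sqrt(-56 + 8*(3*(1 + (1/2)/1))) = sqrt(-56 + 8*(3*(1 + (1/2)*1))) = sqrt(-56 + 8*(3*(1 + 1/2))) = sqrt(-56 + 8*(3*(3/2))) = sqrt(-56 + 8*(9/2)) = sqrt(-56 + 36) = sqrt(-20) = 2*I*sqrt(5) ≈ 4.4721*I)
l*(-87) = (2*I*sqrt(5))*(-87) = -174*I*sqrt(5)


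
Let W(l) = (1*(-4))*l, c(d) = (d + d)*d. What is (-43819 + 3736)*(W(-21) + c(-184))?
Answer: -2717467068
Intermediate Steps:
c(d) = 2*d**2 (c(d) = (2*d)*d = 2*d**2)
W(l) = -4*l
(-43819 + 3736)*(W(-21) + c(-184)) = (-43819 + 3736)*(-4*(-21) + 2*(-184)**2) = -40083*(84 + 2*33856) = -40083*(84 + 67712) = -40083*67796 = -2717467068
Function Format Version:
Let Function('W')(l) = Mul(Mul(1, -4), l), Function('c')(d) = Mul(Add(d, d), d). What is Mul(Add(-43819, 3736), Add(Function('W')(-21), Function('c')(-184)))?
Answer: -2717467068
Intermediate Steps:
Function('c')(d) = Mul(2, Pow(d, 2)) (Function('c')(d) = Mul(Mul(2, d), d) = Mul(2, Pow(d, 2)))
Function('W')(l) = Mul(-4, l)
Mul(Add(-43819, 3736), Add(Function('W')(-21), Function('c')(-184))) = Mul(Add(-43819, 3736), Add(Mul(-4, -21), Mul(2, Pow(-184, 2)))) = Mul(-40083, Add(84, Mul(2, 33856))) = Mul(-40083, Add(84, 67712)) = Mul(-40083, 67796) = -2717467068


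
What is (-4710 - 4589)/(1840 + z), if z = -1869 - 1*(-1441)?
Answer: -9299/1412 ≈ -6.5857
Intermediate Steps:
z = -428 (z = -1869 + 1441 = -428)
(-4710 - 4589)/(1840 + z) = (-4710 - 4589)/(1840 - 428) = -9299/1412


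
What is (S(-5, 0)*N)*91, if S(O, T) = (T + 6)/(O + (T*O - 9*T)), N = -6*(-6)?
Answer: -19656/5 ≈ -3931.2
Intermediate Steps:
N = 36
S(O, T) = (6 + T)/(O - 9*T + O*T) (S(O, T) = (6 + T)/(O + (O*T - 9*T)) = (6 + T)/(O + (-9*T + O*T)) = (6 + T)/(O - 9*T + O*T))
(S(-5, 0)*N)*91 = (((6 + 0)/(-5 - 9*0 - 5*0))*36)*91 = ((6/(-5 + 0 + 0))*36)*91 = ((6/(-5))*36)*91 = (-⅕*6*36)*91 = -6/5*36*91 = -216/5*91 = -19656/5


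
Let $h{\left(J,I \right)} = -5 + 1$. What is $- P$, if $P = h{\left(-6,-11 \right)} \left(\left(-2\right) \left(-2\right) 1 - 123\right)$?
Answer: $-476$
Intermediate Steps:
$h{\left(J,I \right)} = -4$
$P = 476$ ($P = - 4 \left(\left(-2\right) \left(-2\right) 1 - 123\right) = - 4 \left(4 \cdot 1 - 123\right) = - 4 \left(4 - 123\right) = \left(-4\right) \left(-119\right) = 476$)
$- P = \left(-1\right) 476 = -476$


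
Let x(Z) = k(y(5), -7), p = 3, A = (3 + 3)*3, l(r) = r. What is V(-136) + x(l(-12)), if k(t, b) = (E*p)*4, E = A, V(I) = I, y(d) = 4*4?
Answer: 80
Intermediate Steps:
y(d) = 16
A = 18 (A = 6*3 = 18)
E = 18
k(t, b) = 216 (k(t, b) = (18*3)*4 = 54*4 = 216)
x(Z) = 216
V(-136) + x(l(-12)) = -136 + 216 = 80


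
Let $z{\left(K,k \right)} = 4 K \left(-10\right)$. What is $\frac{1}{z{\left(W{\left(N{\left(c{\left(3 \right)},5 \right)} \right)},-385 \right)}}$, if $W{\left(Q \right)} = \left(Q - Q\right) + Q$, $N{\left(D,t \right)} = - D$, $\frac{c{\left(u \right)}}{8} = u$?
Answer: $\frac{1}{960} \approx 0.0010417$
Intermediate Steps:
$c{\left(u \right)} = 8 u$
$W{\left(Q \right)} = Q$ ($W{\left(Q \right)} = 0 + Q = Q$)
$z{\left(K,k \right)} = - 40 K$
$\frac{1}{z{\left(W{\left(N{\left(c{\left(3 \right)},5 \right)} \right)},-385 \right)}} = \frac{1}{\left(-40\right) \left(- 8 \cdot 3\right)} = \frac{1}{\left(-40\right) \left(\left(-1\right) 24\right)} = \frac{1}{\left(-40\right) \left(-24\right)} = \frac{1}{960}$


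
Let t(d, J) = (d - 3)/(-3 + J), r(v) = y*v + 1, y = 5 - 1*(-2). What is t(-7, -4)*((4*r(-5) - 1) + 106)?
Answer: -310/7 ≈ -44.286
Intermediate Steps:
y = 7 (y = 5 + 2 = 7)
r(v) = 1 + 7*v (r(v) = 7*v + 1 = 1 + 7*v)
t(d, J) = (-3 + d)/(-3 + J)
t(-7, -4)*((4*r(-5) - 1) + 106) = ((-3 - 7)/(-3 - 4))*((4*(1 + 7*(-5)) - 1) + 106) = (-10/(-7))*((4*(1 - 35) - 1) + 106) = (-⅐*(-10))*((4*(-34) - 1) + 106) = 10*((-136 - 1) + 106)/7 = 10*(-137 + 106)/7 = (10/7)*(-31) = -310/7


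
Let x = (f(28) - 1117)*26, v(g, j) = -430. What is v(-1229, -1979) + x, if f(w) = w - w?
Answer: -29472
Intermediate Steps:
f(w) = 0
x = -29042 (x = (0 - 1117)*26 = -1117*26 = -29042)
v(-1229, -1979) + x = -430 - 29042 = -29472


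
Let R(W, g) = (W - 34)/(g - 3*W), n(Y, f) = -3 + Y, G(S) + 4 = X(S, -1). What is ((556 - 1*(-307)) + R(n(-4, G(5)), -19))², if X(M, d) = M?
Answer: 2839225/4 ≈ 7.0981e+5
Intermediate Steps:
G(S) = -4 + S
R(W, g) = (-34 + W)/(g - 3*W)
((556 - 1*(-307)) + R(n(-4, G(5)), -19))² = ((556 - 1*(-307)) + (34 - (-3 - 4))/(-1*(-19) + 3*(-3 - 4)))² = ((556 + 307) + (34 - 1*(-7))/(19 + 3*(-7)))² = (863 + (34 + 7)/(19 - 21))² = (863 + 41/(-2))² = (863 - ½*41)² = (863 - 41/2)² = (1685/2)² = 2839225/4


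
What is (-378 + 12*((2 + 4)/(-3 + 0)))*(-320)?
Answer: 128640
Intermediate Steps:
(-378 + 12*((2 + 4)/(-3 + 0)))*(-320) = (-378 + 12*(6/(-3)))*(-320) = (-378 + 12*(6*(-1/3)))*(-320) = (-378 + 12*(-2))*(-320) = (-378 - 24)*(-320) = -402*(-320) = 128640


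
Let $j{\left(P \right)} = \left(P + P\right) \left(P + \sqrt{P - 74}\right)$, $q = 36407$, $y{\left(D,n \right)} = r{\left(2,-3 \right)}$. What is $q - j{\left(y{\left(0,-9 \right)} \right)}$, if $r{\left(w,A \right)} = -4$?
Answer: $36375 + 8 i \sqrt{78} \approx 36375.0 + 70.654 i$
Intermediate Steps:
$y{\left(D,n \right)} = -4$
$j{\left(P \right)} = 2 P \left(P + \sqrt{-74 + P}\right)$
$q - j{\left(y{\left(0,-9 \right)} \right)} = 36407 - 2 \left(-4\right) \left(-4 + \sqrt{-74 - 4}\right) = 36407 - 2 \left(-4\right) \left(-4 + \sqrt{-78}\right) = 36407 - 2 \left(-4\right) \left(-4 + i \sqrt{78}\right) = 36407 - \left(32 - 8 i \sqrt{78}\right) = 36375 + 8 i \sqrt{78}$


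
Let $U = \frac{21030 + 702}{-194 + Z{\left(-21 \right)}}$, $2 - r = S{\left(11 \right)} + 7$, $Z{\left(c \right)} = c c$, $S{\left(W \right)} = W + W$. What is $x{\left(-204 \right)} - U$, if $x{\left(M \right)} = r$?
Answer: $- \frac{28401}{247} \approx -114.98$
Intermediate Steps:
$S{\left(W \right)} = 2 W$
$Z{\left(c \right)} = c^{2}$
$r = -27$ ($r = 2 - \left(2 \cdot 11 + 7\right) = 2 - \left(22 + 7\right) = 2 - 29 = -27$)
$x{\left(M \right)} = -27$
$U = \frac{21732}{247}$ ($U = \frac{21030 + 702}{-194 + \left(-21\right)^{2}} = \frac{21732}{-194 + 441} = \frac{21732}{247} \approx 87.984$)
$x{\left(-204 \right)} - U = -27 - \frac{21732}{247} = - \frac{28401}{247}$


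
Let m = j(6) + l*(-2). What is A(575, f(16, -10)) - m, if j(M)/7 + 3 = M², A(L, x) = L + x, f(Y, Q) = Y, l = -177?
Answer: 6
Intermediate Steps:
j(M) = -21 + 7*M²
m = 585 (m = (-21 + 7*6²) - 177*(-2) = (-21 + 7*36) + 354 = (-21 + 252) + 354 = 231 + 354 = 585)
A(575, f(16, -10)) - m = (575 + 16) - 1*585 = 591 - 585 = 6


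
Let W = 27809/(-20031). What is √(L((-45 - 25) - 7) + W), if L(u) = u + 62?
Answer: I*√6575656494/20031 ≈ 4.0482*I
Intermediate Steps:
W = -27809/20031 (W = 27809*(-1/20031) = -27809/20031 ≈ -1.3883)
L(u) = 62 + u
√(L((-45 - 25) - 7) + W) = √((62 + ((-45 - 25) - 7)) - 27809/20031) = √((62 + (-70 - 7)) - 27809/20031) = √((62 - 77) - 27809/20031) = √(-15 - 27809/20031) = √(-328274/20031) = I*√6575656494/20031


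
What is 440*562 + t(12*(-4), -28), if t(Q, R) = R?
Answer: 247252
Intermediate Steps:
440*562 + t(12*(-4), -28) = 440*562 - 28 = 247280 - 28 = 247252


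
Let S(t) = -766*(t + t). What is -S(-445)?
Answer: -681740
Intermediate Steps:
S(t) = -1532*t
-S(-445) = -(-1532)*(-445) = -1*681740 = -681740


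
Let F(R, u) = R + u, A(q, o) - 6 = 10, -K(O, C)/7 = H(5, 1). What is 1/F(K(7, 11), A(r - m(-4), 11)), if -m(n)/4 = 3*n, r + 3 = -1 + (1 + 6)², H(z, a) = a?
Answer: ⅑ ≈ 0.11111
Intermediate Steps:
K(O, C) = -7 (K(O, C) = -7*1 = -7)
r = 45 (r = -3 + (-1 + (1 + 6)²) = -3 + (-1 + 7²) = -3 + (-1 + 49) = -3 + 48 = 45)
m(n) = -12*n
A(q, o) = 16 (A(q, o) = 6 + 10 = 16)
1/F(K(7, 11), A(r - m(-4), 11)) = 1/(-7 + 16) = 1/9 = ⅑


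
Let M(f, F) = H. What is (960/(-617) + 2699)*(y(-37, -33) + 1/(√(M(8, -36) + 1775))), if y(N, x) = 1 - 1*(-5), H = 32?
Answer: 9985938/617 + 1664323*√1807/1114919 ≈ 16248.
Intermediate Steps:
M(f, F) = 32
y(N, x) = 6 (y(N, x) = 1 + 5 = 6)
(960/(-617) + 2699)*(y(-37, -33) + 1/(√(M(8, -36) + 1775))) = (960/(-617) + 2699)*(6 + 1/(√(32 + 1775))) = (960*(-1/617) + 2699)*(6 + 1/(√1807)) = (-960/617 + 2699)*(6 + √1807/1807) = 1664323*(6 + √1807/1807)/617 = 9985938/617 + 1664323*√1807/1114919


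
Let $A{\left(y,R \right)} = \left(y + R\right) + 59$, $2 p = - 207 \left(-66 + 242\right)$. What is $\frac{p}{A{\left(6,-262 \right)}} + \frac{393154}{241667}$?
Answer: $\frac{4479657410}{47608399} \approx 94.094$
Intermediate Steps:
$p = -18216$ ($p = \frac{\left(-207\right) \left(-66 + 242\right)}{2} = \frac{\left(-207\right) 176}{2} = \frac{1}{2} \left(-36432\right) = -18216$)
$A{\left(y,R \right)} = 59 + R + y$ ($A{\left(y,R \right)} = \left(R + y\right) + 59 = 59 + R + y$)
$\frac{p}{A{\left(6,-262 \right)}} + \frac{393154}{241667} = - \frac{18216}{59 - 262 + 6} + \frac{393154}{241667} = - \frac{18216}{-197} + 393154 \cdot \frac{1}{241667} = \left(-18216\right) \left(- \frac{1}{197}\right) + \frac{393154}{241667} = \frac{18216}{197} + \frac{393154}{241667} = \frac{4479657410}{47608399}$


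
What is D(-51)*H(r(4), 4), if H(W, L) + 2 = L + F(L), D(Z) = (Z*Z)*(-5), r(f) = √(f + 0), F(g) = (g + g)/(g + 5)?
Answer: -37570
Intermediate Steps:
F(g) = 2*g/(5 + g) (F(g) = (2*g)/(5 + g) = 2*g/(5 + g))
r(f) = √f
D(Z) = -5*Z² (D(Z) = Z²*(-5) = -5*Z²)
H(W, L) = -2 + L + 2*L/(5 + L) (H(W, L) = -2 + (L + 2*L/(5 + L)) = -2 + L + 2*L/(5 + L))
D(-51)*H(r(4), 4) = (-5*(-51)²)*((-10 + 4² + 5*4)/(5 + 4)) = (-5*2601)*((-10 + 16 + 20)/9) = -1445*26 = -13005*26/9 = -37570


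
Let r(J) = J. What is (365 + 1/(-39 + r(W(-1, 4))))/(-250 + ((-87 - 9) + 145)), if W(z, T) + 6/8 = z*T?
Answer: -63871/35175 ≈ -1.8158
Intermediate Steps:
W(z, T) = -¾ + T*z (W(z, T) = -¾ + z*T = -¾ + T*z)
(365 + 1/(-39 + r(W(-1, 4))))/(-250 + ((-87 - 9) + 145)) = (365 + 1/(-39 + (-¾ + 4*(-1))))/(-250 + ((-87 - 9) + 145)) = (365 + 1/(-39 + (-¾ - 4)))/(-250 + (-96 + 145)) = (365 + 1/(-39 - 19/4))/(-250 + 49) = (365 + 1/(-175/4))/(-201) = (365 - 4/175)*(-1/201) = (63871/175)*(-1/201) = -63871/35175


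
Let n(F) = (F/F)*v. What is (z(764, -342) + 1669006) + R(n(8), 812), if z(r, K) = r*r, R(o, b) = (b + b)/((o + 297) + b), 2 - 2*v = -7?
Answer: 5016770602/2227 ≈ 2.2527e+6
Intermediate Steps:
v = 9/2 (v = 1 - 1/2*(-7) = 1 + 7/2 = 9/2 ≈ 4.5000)
n(F) = 9/2 (n(F) = (F/F)*(9/2) = 1*(9/2) = 9/2)
R(o, b) = 2*b/(297 + b + o) (R(o, b) = (2*b)/((297 + o) + b) = (2*b)/(297 + b + o) = 2*b/(297 + b + o))
z(r, K) = r**2
(z(764, -342) + 1669006) + R(n(8), 812) = (764**2 + 1669006) + 2*812/(297 + 812 + 9/2) = (583696 + 1669006) + 2*812/(2227/2) = 2252702 + 2*812*(2/2227) = 2252702 + 3248/2227 = 5016770602/2227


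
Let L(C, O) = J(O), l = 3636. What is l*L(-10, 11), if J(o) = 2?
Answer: 7272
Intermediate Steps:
L(C, O) = 2
l*L(-10, 11) = 3636*2 = 7272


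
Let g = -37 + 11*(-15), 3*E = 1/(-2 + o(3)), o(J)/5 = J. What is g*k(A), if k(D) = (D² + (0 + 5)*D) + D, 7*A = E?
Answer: -331078/74529 ≈ -4.4423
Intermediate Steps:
o(J) = 5*J
E = 1/39 (E = 1/(3*(-2 + 5*3)) = 1/(3*(-2 + 15)) = (⅓)/13 = (⅓)*(1/13) = 1/39 ≈ 0.025641)
A = 1/273 (A = (⅐)*(1/39) = 1/273 ≈ 0.0036630)
g = -202 (g = -37 - 165 = -202)
k(D) = D² + 6*D (k(D) = (D² + 5*D) + D = D² + 6*D)
g*k(A) = -202*(6 + 1/273)/273 = -202*1639/(273*273) = -202*1639/74529 = -331078/74529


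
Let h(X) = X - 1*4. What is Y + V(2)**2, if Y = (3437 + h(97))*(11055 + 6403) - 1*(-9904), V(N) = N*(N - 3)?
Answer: 61636648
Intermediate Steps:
h(X) = -4 + X (h(X) = X - 4 = -4 + X)
V(N) = N*(-3 + N)
Y = 61636644 (Y = (3437 + (-4 + 97))*(11055 + 6403) - 1*(-9904) = (3437 + 93)*17458 + 9904 = 3530*17458 + 9904 = 61626740 + 9904 = 61636644)
Y + V(2)**2 = 61636644 + (2*(-3 + 2))**2 = 61636644 + (2*(-1))**2 = 61636644 + (-2)**2 = 61636644 + 4 = 61636648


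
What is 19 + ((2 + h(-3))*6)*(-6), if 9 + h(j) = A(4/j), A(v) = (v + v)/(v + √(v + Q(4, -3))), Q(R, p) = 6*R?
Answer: 13025/47 + 144*√51/47 ≈ 299.01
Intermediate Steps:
A(v) = 2*v/(v + √(24 + v)) (A(v) = (v + v)/(v + √(v + 6*4)) = (2*v)/(v + √(v + 24)) = (2*v)/(v + √(24 + v)) = 2*v/(v + √(24 + v)))
h(j) = -9 + 8/(j*(√(24 + 4/j) + 4/j)) (h(j) = -9 + 2*(4/j)/(4/j + √(24 + 4/j)) = -9 + 2*(4/j)/(√(24 + 4/j) + 4/j) = -9 + 8/(j*(√(24 + 4/j) + 4/j)))
19 + ((2 + h(-3))*6)*(-6) = 19 + ((2 + (-14 - 9*(-3)*√(6 + 1/(-3)))/(2 - 3*√(6 + 1/(-3))))*6)*(-6) = 19 + ((2 + (-14 - 9*(-3)*√(6 - ⅓))/(2 - 3*√(6 - ⅓)))*6)*(-6) = 19 + ((2 + (-14 - 9*(-3)*√(17/3))/(2 - √51))*6)*(-6) = 19 + ((2 + (-14 - 9*(-3)*√51/3)/(2 - √51))*6)*(-6) = 19 + ((2 + (-14 + 9*√51)/(2 - √51))*6)*(-6) = 19 + (12 + 6*(-14 + 9*√51)/(2 - √51))*(-6) = 19 + (-72 - 36*(-14 + 9*√51)/(2 - √51)) = -53 - 36*(-14 + 9*√51)/(2 - √51)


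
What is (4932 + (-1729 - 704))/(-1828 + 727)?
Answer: -833/367 ≈ -2.2698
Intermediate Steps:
(4932 + (-1729 - 704))/(-1828 + 727) = (4932 - 2433)/(-1101) = 2499*(-1/1101) = -833/367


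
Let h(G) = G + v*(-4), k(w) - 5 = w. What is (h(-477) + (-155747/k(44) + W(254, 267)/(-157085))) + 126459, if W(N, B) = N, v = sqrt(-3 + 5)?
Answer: 945238711089/7697165 - 4*sqrt(2) ≈ 1.2280e+5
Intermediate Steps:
v = sqrt(2) ≈ 1.4142
k(w) = 5 + w
h(G) = G - 4*sqrt(2) (h(G) = G + sqrt(2)*(-4) = G - 4*sqrt(2))
(h(-477) + (-155747/k(44) + W(254, 267)/(-157085))) + 126459 = ((-477 - 4*sqrt(2)) + (-155747/(5 + 44) + 254/(-157085))) + 126459 = ((-477 - 4*sqrt(2)) + (-155747/49 + 254*(-1/157085))) + 126459 = ((-477 - 4*sqrt(2)) + (-155747*1/49 - 254/157085)) + 126459 = ((-477 - 4*sqrt(2)) + (-155747/49 - 254/157085)) + 126459 = ((-477 - 4*sqrt(2)) - 24465529941/7697165) + 126459 = (-28137077646/7697165 - 4*sqrt(2)) + 126459 = 945238711089/7697165 - 4*sqrt(2)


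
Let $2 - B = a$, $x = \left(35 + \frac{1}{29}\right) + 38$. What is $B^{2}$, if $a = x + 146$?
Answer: $\frac{39614436}{841} \approx 47104.0$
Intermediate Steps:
$x = \frac{2118}{29}$ ($x = \left(35 + \frac{1}{29}\right) + 38 = \frac{1016}{29} + 38 = \frac{2118}{29} \approx 73.034$)
$a = \frac{6352}{29}$ ($a = \frac{2118}{29} + 146 = \frac{6352}{29} \approx 219.03$)
$B = - \frac{6294}{29}$ ($B = 2 - \frac{6352}{29} = - \frac{6294}{29} \approx -217.03$)
$B^{2} = \left(- \frac{6294}{29}\right)^{2} = \frac{39614436}{841}$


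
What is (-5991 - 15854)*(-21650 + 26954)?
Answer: -115865880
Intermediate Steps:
(-5991 - 15854)*(-21650 + 26954) = -21845*5304 = -115865880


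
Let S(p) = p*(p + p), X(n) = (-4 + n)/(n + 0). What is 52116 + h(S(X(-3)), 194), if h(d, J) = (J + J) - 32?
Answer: 52472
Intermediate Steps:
X(n) = (-4 + n)/n
S(p) = 2*p**2 (S(p) = p*(2*p) = 2*p**2)
h(d, J) = -32 + 2*J (h(d, J) = 2*J - 32 = -32 + 2*J)
52116 + h(S(X(-3)), 194) = 52116 + (-32 + 2*194) = 52116 + (-32 + 388) = 52116 + 356 = 52472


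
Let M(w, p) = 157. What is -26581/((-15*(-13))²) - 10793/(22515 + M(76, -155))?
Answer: -77926789/66315600 ≈ -1.1751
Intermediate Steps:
-26581/((-15*(-13))²) - 10793/(22515 + M(76, -155)) = -26581/((-15*(-13))²) - 10793/(22515 + 157) = -26581/(195²) - 10793/22672 = -26581/38025 - 10793*1/22672 = -26581*1/38025 - 10793/22672 = -26581/38025 - 10793/22672 = -77926789/66315600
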